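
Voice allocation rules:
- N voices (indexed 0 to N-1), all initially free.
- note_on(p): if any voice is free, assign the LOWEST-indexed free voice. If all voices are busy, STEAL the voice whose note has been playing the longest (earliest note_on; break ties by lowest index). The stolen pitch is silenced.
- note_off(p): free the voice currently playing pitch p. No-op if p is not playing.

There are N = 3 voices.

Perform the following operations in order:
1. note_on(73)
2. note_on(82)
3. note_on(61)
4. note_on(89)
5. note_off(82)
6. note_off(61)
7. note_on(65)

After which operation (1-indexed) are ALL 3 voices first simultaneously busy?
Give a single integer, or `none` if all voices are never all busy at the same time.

Op 1: note_on(73): voice 0 is free -> assigned | voices=[73 - -]
Op 2: note_on(82): voice 1 is free -> assigned | voices=[73 82 -]
Op 3: note_on(61): voice 2 is free -> assigned | voices=[73 82 61]
Op 4: note_on(89): all voices busy, STEAL voice 0 (pitch 73, oldest) -> assign | voices=[89 82 61]
Op 5: note_off(82): free voice 1 | voices=[89 - 61]
Op 6: note_off(61): free voice 2 | voices=[89 - -]
Op 7: note_on(65): voice 1 is free -> assigned | voices=[89 65 -]

Answer: 3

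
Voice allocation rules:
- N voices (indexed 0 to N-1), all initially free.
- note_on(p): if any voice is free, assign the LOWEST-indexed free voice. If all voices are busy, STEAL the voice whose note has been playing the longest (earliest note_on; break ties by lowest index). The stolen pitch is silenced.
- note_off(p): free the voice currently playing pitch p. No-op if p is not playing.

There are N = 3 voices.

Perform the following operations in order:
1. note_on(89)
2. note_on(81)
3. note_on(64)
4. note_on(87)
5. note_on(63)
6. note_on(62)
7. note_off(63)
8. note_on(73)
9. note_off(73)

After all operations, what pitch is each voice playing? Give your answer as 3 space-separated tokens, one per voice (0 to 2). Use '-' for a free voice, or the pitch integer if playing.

Answer: 87 - 62

Derivation:
Op 1: note_on(89): voice 0 is free -> assigned | voices=[89 - -]
Op 2: note_on(81): voice 1 is free -> assigned | voices=[89 81 -]
Op 3: note_on(64): voice 2 is free -> assigned | voices=[89 81 64]
Op 4: note_on(87): all voices busy, STEAL voice 0 (pitch 89, oldest) -> assign | voices=[87 81 64]
Op 5: note_on(63): all voices busy, STEAL voice 1 (pitch 81, oldest) -> assign | voices=[87 63 64]
Op 6: note_on(62): all voices busy, STEAL voice 2 (pitch 64, oldest) -> assign | voices=[87 63 62]
Op 7: note_off(63): free voice 1 | voices=[87 - 62]
Op 8: note_on(73): voice 1 is free -> assigned | voices=[87 73 62]
Op 9: note_off(73): free voice 1 | voices=[87 - 62]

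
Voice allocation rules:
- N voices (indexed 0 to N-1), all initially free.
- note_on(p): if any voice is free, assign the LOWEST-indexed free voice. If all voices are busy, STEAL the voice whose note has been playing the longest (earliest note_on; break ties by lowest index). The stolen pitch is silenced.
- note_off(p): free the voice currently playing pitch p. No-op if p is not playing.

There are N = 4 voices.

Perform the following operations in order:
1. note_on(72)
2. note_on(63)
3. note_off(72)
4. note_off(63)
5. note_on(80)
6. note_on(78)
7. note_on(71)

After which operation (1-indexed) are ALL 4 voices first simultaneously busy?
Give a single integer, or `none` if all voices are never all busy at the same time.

Answer: none

Derivation:
Op 1: note_on(72): voice 0 is free -> assigned | voices=[72 - - -]
Op 2: note_on(63): voice 1 is free -> assigned | voices=[72 63 - -]
Op 3: note_off(72): free voice 0 | voices=[- 63 - -]
Op 4: note_off(63): free voice 1 | voices=[- - - -]
Op 5: note_on(80): voice 0 is free -> assigned | voices=[80 - - -]
Op 6: note_on(78): voice 1 is free -> assigned | voices=[80 78 - -]
Op 7: note_on(71): voice 2 is free -> assigned | voices=[80 78 71 -]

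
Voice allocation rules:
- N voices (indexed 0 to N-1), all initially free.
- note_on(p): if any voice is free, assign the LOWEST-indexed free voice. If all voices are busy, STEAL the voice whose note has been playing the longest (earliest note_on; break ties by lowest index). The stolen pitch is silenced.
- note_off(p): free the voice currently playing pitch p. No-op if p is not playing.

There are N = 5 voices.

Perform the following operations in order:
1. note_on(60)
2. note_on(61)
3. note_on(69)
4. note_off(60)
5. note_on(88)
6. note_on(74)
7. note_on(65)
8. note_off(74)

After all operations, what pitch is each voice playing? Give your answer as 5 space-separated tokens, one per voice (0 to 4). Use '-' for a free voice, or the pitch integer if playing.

Answer: 88 61 69 - 65

Derivation:
Op 1: note_on(60): voice 0 is free -> assigned | voices=[60 - - - -]
Op 2: note_on(61): voice 1 is free -> assigned | voices=[60 61 - - -]
Op 3: note_on(69): voice 2 is free -> assigned | voices=[60 61 69 - -]
Op 4: note_off(60): free voice 0 | voices=[- 61 69 - -]
Op 5: note_on(88): voice 0 is free -> assigned | voices=[88 61 69 - -]
Op 6: note_on(74): voice 3 is free -> assigned | voices=[88 61 69 74 -]
Op 7: note_on(65): voice 4 is free -> assigned | voices=[88 61 69 74 65]
Op 8: note_off(74): free voice 3 | voices=[88 61 69 - 65]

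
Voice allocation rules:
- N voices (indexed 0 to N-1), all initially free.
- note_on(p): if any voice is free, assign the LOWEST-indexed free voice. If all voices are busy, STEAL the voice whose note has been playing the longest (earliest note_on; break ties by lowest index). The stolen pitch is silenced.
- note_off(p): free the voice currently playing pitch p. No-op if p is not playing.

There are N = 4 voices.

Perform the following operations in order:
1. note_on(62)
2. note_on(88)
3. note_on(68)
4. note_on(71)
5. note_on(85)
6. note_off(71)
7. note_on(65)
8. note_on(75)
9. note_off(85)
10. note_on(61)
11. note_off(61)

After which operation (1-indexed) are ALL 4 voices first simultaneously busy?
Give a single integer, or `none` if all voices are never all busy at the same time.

Answer: 4

Derivation:
Op 1: note_on(62): voice 0 is free -> assigned | voices=[62 - - -]
Op 2: note_on(88): voice 1 is free -> assigned | voices=[62 88 - -]
Op 3: note_on(68): voice 2 is free -> assigned | voices=[62 88 68 -]
Op 4: note_on(71): voice 3 is free -> assigned | voices=[62 88 68 71]
Op 5: note_on(85): all voices busy, STEAL voice 0 (pitch 62, oldest) -> assign | voices=[85 88 68 71]
Op 6: note_off(71): free voice 3 | voices=[85 88 68 -]
Op 7: note_on(65): voice 3 is free -> assigned | voices=[85 88 68 65]
Op 8: note_on(75): all voices busy, STEAL voice 1 (pitch 88, oldest) -> assign | voices=[85 75 68 65]
Op 9: note_off(85): free voice 0 | voices=[- 75 68 65]
Op 10: note_on(61): voice 0 is free -> assigned | voices=[61 75 68 65]
Op 11: note_off(61): free voice 0 | voices=[- 75 68 65]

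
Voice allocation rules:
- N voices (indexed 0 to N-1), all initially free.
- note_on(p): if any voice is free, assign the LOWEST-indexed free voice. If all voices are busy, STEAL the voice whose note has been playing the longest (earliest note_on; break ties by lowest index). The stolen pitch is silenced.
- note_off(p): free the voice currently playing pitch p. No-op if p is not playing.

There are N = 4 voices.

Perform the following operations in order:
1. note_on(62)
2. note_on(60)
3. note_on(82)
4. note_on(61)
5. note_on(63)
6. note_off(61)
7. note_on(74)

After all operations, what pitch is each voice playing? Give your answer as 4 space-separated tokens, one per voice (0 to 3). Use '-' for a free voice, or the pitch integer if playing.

Op 1: note_on(62): voice 0 is free -> assigned | voices=[62 - - -]
Op 2: note_on(60): voice 1 is free -> assigned | voices=[62 60 - -]
Op 3: note_on(82): voice 2 is free -> assigned | voices=[62 60 82 -]
Op 4: note_on(61): voice 3 is free -> assigned | voices=[62 60 82 61]
Op 5: note_on(63): all voices busy, STEAL voice 0 (pitch 62, oldest) -> assign | voices=[63 60 82 61]
Op 6: note_off(61): free voice 3 | voices=[63 60 82 -]
Op 7: note_on(74): voice 3 is free -> assigned | voices=[63 60 82 74]

Answer: 63 60 82 74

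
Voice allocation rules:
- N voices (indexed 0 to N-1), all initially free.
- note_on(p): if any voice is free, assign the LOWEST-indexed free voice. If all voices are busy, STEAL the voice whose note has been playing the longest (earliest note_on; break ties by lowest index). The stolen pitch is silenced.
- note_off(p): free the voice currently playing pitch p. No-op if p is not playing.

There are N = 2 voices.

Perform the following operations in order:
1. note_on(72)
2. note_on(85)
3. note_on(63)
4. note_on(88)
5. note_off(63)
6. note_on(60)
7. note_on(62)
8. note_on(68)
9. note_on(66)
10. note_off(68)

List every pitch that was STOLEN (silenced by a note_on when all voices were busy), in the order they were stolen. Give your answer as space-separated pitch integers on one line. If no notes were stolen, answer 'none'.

Op 1: note_on(72): voice 0 is free -> assigned | voices=[72 -]
Op 2: note_on(85): voice 1 is free -> assigned | voices=[72 85]
Op 3: note_on(63): all voices busy, STEAL voice 0 (pitch 72, oldest) -> assign | voices=[63 85]
Op 4: note_on(88): all voices busy, STEAL voice 1 (pitch 85, oldest) -> assign | voices=[63 88]
Op 5: note_off(63): free voice 0 | voices=[- 88]
Op 6: note_on(60): voice 0 is free -> assigned | voices=[60 88]
Op 7: note_on(62): all voices busy, STEAL voice 1 (pitch 88, oldest) -> assign | voices=[60 62]
Op 8: note_on(68): all voices busy, STEAL voice 0 (pitch 60, oldest) -> assign | voices=[68 62]
Op 9: note_on(66): all voices busy, STEAL voice 1 (pitch 62, oldest) -> assign | voices=[68 66]
Op 10: note_off(68): free voice 0 | voices=[- 66]

Answer: 72 85 88 60 62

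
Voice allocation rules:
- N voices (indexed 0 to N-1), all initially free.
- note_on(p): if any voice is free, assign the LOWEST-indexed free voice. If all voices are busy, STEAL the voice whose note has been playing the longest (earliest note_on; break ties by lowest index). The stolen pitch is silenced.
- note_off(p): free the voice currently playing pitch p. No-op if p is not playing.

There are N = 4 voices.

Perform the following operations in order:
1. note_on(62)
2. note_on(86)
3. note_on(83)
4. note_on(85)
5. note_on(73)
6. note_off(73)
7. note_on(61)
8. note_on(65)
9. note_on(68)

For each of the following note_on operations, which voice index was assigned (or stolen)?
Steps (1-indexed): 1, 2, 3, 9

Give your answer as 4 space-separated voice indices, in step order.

Op 1: note_on(62): voice 0 is free -> assigned | voices=[62 - - -]
Op 2: note_on(86): voice 1 is free -> assigned | voices=[62 86 - -]
Op 3: note_on(83): voice 2 is free -> assigned | voices=[62 86 83 -]
Op 4: note_on(85): voice 3 is free -> assigned | voices=[62 86 83 85]
Op 5: note_on(73): all voices busy, STEAL voice 0 (pitch 62, oldest) -> assign | voices=[73 86 83 85]
Op 6: note_off(73): free voice 0 | voices=[- 86 83 85]
Op 7: note_on(61): voice 0 is free -> assigned | voices=[61 86 83 85]
Op 8: note_on(65): all voices busy, STEAL voice 1 (pitch 86, oldest) -> assign | voices=[61 65 83 85]
Op 9: note_on(68): all voices busy, STEAL voice 2 (pitch 83, oldest) -> assign | voices=[61 65 68 85]

Answer: 0 1 2 2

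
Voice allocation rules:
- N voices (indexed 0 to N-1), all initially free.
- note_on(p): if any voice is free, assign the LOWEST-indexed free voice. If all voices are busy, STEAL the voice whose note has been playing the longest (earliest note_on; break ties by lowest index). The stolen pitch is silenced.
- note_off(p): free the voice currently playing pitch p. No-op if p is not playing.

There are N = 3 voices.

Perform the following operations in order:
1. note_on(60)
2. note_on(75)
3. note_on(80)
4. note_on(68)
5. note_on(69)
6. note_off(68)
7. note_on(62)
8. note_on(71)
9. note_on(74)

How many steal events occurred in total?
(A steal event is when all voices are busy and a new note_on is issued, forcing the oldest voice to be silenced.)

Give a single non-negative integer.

Answer: 4

Derivation:
Op 1: note_on(60): voice 0 is free -> assigned | voices=[60 - -]
Op 2: note_on(75): voice 1 is free -> assigned | voices=[60 75 -]
Op 3: note_on(80): voice 2 is free -> assigned | voices=[60 75 80]
Op 4: note_on(68): all voices busy, STEAL voice 0 (pitch 60, oldest) -> assign | voices=[68 75 80]
Op 5: note_on(69): all voices busy, STEAL voice 1 (pitch 75, oldest) -> assign | voices=[68 69 80]
Op 6: note_off(68): free voice 0 | voices=[- 69 80]
Op 7: note_on(62): voice 0 is free -> assigned | voices=[62 69 80]
Op 8: note_on(71): all voices busy, STEAL voice 2 (pitch 80, oldest) -> assign | voices=[62 69 71]
Op 9: note_on(74): all voices busy, STEAL voice 1 (pitch 69, oldest) -> assign | voices=[62 74 71]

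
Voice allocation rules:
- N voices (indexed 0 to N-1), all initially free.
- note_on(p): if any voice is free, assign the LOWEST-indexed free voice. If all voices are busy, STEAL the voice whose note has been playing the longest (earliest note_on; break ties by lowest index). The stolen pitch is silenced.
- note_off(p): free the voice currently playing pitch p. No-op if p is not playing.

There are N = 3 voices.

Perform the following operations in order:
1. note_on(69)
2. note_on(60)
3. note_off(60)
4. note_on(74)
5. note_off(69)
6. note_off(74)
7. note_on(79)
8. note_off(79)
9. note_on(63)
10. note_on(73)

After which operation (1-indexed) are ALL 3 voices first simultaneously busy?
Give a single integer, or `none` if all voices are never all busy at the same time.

Answer: none

Derivation:
Op 1: note_on(69): voice 0 is free -> assigned | voices=[69 - -]
Op 2: note_on(60): voice 1 is free -> assigned | voices=[69 60 -]
Op 3: note_off(60): free voice 1 | voices=[69 - -]
Op 4: note_on(74): voice 1 is free -> assigned | voices=[69 74 -]
Op 5: note_off(69): free voice 0 | voices=[- 74 -]
Op 6: note_off(74): free voice 1 | voices=[- - -]
Op 7: note_on(79): voice 0 is free -> assigned | voices=[79 - -]
Op 8: note_off(79): free voice 0 | voices=[- - -]
Op 9: note_on(63): voice 0 is free -> assigned | voices=[63 - -]
Op 10: note_on(73): voice 1 is free -> assigned | voices=[63 73 -]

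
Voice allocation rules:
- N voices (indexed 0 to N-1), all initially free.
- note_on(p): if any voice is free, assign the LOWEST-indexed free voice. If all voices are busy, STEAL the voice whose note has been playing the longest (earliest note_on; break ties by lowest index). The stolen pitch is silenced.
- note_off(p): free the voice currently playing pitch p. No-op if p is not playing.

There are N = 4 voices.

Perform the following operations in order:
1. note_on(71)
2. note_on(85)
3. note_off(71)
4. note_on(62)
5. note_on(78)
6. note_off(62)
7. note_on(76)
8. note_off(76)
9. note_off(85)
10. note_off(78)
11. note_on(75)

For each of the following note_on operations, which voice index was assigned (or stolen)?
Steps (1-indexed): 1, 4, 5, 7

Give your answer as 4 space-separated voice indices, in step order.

Answer: 0 0 2 0

Derivation:
Op 1: note_on(71): voice 0 is free -> assigned | voices=[71 - - -]
Op 2: note_on(85): voice 1 is free -> assigned | voices=[71 85 - -]
Op 3: note_off(71): free voice 0 | voices=[- 85 - -]
Op 4: note_on(62): voice 0 is free -> assigned | voices=[62 85 - -]
Op 5: note_on(78): voice 2 is free -> assigned | voices=[62 85 78 -]
Op 6: note_off(62): free voice 0 | voices=[- 85 78 -]
Op 7: note_on(76): voice 0 is free -> assigned | voices=[76 85 78 -]
Op 8: note_off(76): free voice 0 | voices=[- 85 78 -]
Op 9: note_off(85): free voice 1 | voices=[- - 78 -]
Op 10: note_off(78): free voice 2 | voices=[- - - -]
Op 11: note_on(75): voice 0 is free -> assigned | voices=[75 - - -]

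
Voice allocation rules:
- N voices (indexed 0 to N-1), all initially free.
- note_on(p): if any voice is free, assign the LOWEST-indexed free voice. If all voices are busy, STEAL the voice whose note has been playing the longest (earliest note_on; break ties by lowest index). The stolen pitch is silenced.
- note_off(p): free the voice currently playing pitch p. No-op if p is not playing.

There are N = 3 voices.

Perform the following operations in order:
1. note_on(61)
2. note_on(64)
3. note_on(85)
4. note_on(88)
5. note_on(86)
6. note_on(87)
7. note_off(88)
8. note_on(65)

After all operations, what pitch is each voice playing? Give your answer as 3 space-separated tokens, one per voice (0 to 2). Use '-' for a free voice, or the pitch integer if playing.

Answer: 65 86 87

Derivation:
Op 1: note_on(61): voice 0 is free -> assigned | voices=[61 - -]
Op 2: note_on(64): voice 1 is free -> assigned | voices=[61 64 -]
Op 3: note_on(85): voice 2 is free -> assigned | voices=[61 64 85]
Op 4: note_on(88): all voices busy, STEAL voice 0 (pitch 61, oldest) -> assign | voices=[88 64 85]
Op 5: note_on(86): all voices busy, STEAL voice 1 (pitch 64, oldest) -> assign | voices=[88 86 85]
Op 6: note_on(87): all voices busy, STEAL voice 2 (pitch 85, oldest) -> assign | voices=[88 86 87]
Op 7: note_off(88): free voice 0 | voices=[- 86 87]
Op 8: note_on(65): voice 0 is free -> assigned | voices=[65 86 87]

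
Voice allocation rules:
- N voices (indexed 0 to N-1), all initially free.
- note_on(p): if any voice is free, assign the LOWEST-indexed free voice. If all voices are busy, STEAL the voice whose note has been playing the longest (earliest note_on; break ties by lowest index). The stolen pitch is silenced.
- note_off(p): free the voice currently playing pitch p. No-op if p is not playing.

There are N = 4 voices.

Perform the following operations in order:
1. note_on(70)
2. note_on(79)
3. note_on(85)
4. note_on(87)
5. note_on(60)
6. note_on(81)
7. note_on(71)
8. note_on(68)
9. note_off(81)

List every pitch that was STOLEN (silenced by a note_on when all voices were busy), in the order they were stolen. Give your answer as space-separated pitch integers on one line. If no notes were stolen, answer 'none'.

Answer: 70 79 85 87

Derivation:
Op 1: note_on(70): voice 0 is free -> assigned | voices=[70 - - -]
Op 2: note_on(79): voice 1 is free -> assigned | voices=[70 79 - -]
Op 3: note_on(85): voice 2 is free -> assigned | voices=[70 79 85 -]
Op 4: note_on(87): voice 3 is free -> assigned | voices=[70 79 85 87]
Op 5: note_on(60): all voices busy, STEAL voice 0 (pitch 70, oldest) -> assign | voices=[60 79 85 87]
Op 6: note_on(81): all voices busy, STEAL voice 1 (pitch 79, oldest) -> assign | voices=[60 81 85 87]
Op 7: note_on(71): all voices busy, STEAL voice 2 (pitch 85, oldest) -> assign | voices=[60 81 71 87]
Op 8: note_on(68): all voices busy, STEAL voice 3 (pitch 87, oldest) -> assign | voices=[60 81 71 68]
Op 9: note_off(81): free voice 1 | voices=[60 - 71 68]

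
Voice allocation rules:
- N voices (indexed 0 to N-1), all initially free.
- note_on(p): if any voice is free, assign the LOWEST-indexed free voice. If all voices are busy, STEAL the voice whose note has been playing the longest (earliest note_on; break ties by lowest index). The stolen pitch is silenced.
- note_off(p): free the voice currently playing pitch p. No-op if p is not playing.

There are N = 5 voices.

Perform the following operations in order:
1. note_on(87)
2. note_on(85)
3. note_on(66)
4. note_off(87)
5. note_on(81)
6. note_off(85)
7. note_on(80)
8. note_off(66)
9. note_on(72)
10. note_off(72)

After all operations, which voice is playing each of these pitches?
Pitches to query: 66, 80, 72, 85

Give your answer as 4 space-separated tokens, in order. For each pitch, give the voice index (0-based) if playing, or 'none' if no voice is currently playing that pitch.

Op 1: note_on(87): voice 0 is free -> assigned | voices=[87 - - - -]
Op 2: note_on(85): voice 1 is free -> assigned | voices=[87 85 - - -]
Op 3: note_on(66): voice 2 is free -> assigned | voices=[87 85 66 - -]
Op 4: note_off(87): free voice 0 | voices=[- 85 66 - -]
Op 5: note_on(81): voice 0 is free -> assigned | voices=[81 85 66 - -]
Op 6: note_off(85): free voice 1 | voices=[81 - 66 - -]
Op 7: note_on(80): voice 1 is free -> assigned | voices=[81 80 66 - -]
Op 8: note_off(66): free voice 2 | voices=[81 80 - - -]
Op 9: note_on(72): voice 2 is free -> assigned | voices=[81 80 72 - -]
Op 10: note_off(72): free voice 2 | voices=[81 80 - - -]

Answer: none 1 none none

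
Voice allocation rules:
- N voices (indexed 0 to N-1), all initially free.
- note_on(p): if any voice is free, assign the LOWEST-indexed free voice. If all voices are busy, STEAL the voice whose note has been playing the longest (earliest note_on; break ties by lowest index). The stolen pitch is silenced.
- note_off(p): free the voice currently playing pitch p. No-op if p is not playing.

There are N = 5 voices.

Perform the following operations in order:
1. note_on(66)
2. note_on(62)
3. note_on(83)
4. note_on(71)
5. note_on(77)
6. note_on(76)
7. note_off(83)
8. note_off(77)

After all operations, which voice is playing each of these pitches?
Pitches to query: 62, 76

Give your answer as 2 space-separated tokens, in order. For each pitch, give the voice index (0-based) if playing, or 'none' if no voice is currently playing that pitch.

Answer: 1 0

Derivation:
Op 1: note_on(66): voice 0 is free -> assigned | voices=[66 - - - -]
Op 2: note_on(62): voice 1 is free -> assigned | voices=[66 62 - - -]
Op 3: note_on(83): voice 2 is free -> assigned | voices=[66 62 83 - -]
Op 4: note_on(71): voice 3 is free -> assigned | voices=[66 62 83 71 -]
Op 5: note_on(77): voice 4 is free -> assigned | voices=[66 62 83 71 77]
Op 6: note_on(76): all voices busy, STEAL voice 0 (pitch 66, oldest) -> assign | voices=[76 62 83 71 77]
Op 7: note_off(83): free voice 2 | voices=[76 62 - 71 77]
Op 8: note_off(77): free voice 4 | voices=[76 62 - 71 -]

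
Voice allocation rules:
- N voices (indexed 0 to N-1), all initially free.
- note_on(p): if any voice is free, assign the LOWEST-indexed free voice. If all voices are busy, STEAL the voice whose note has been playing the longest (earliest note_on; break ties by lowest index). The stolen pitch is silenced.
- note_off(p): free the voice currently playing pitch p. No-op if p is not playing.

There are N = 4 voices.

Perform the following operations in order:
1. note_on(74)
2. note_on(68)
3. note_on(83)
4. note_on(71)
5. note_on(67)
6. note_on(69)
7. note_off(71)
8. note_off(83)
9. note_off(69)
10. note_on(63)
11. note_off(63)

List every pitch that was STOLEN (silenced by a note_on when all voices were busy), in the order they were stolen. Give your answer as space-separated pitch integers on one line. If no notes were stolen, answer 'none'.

Answer: 74 68

Derivation:
Op 1: note_on(74): voice 0 is free -> assigned | voices=[74 - - -]
Op 2: note_on(68): voice 1 is free -> assigned | voices=[74 68 - -]
Op 3: note_on(83): voice 2 is free -> assigned | voices=[74 68 83 -]
Op 4: note_on(71): voice 3 is free -> assigned | voices=[74 68 83 71]
Op 5: note_on(67): all voices busy, STEAL voice 0 (pitch 74, oldest) -> assign | voices=[67 68 83 71]
Op 6: note_on(69): all voices busy, STEAL voice 1 (pitch 68, oldest) -> assign | voices=[67 69 83 71]
Op 7: note_off(71): free voice 3 | voices=[67 69 83 -]
Op 8: note_off(83): free voice 2 | voices=[67 69 - -]
Op 9: note_off(69): free voice 1 | voices=[67 - - -]
Op 10: note_on(63): voice 1 is free -> assigned | voices=[67 63 - -]
Op 11: note_off(63): free voice 1 | voices=[67 - - -]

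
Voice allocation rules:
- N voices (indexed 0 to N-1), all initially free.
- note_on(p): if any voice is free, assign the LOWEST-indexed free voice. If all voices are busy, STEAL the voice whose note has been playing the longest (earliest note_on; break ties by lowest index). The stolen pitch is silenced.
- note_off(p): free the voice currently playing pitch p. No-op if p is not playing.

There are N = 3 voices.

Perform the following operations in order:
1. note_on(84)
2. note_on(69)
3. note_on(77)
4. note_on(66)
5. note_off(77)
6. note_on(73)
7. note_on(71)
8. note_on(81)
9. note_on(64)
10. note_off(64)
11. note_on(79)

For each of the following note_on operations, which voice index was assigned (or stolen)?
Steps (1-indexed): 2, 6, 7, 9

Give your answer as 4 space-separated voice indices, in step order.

Op 1: note_on(84): voice 0 is free -> assigned | voices=[84 - -]
Op 2: note_on(69): voice 1 is free -> assigned | voices=[84 69 -]
Op 3: note_on(77): voice 2 is free -> assigned | voices=[84 69 77]
Op 4: note_on(66): all voices busy, STEAL voice 0 (pitch 84, oldest) -> assign | voices=[66 69 77]
Op 5: note_off(77): free voice 2 | voices=[66 69 -]
Op 6: note_on(73): voice 2 is free -> assigned | voices=[66 69 73]
Op 7: note_on(71): all voices busy, STEAL voice 1 (pitch 69, oldest) -> assign | voices=[66 71 73]
Op 8: note_on(81): all voices busy, STEAL voice 0 (pitch 66, oldest) -> assign | voices=[81 71 73]
Op 9: note_on(64): all voices busy, STEAL voice 2 (pitch 73, oldest) -> assign | voices=[81 71 64]
Op 10: note_off(64): free voice 2 | voices=[81 71 -]
Op 11: note_on(79): voice 2 is free -> assigned | voices=[81 71 79]

Answer: 1 2 1 2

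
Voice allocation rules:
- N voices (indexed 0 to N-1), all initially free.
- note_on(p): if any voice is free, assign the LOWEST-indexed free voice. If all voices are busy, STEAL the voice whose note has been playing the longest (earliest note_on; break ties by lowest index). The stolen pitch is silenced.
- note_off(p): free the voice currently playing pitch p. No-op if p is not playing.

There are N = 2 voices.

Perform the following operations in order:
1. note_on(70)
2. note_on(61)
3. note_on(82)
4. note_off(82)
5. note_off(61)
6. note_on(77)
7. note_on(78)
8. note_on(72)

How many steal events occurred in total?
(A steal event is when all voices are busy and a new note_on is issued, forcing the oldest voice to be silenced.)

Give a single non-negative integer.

Op 1: note_on(70): voice 0 is free -> assigned | voices=[70 -]
Op 2: note_on(61): voice 1 is free -> assigned | voices=[70 61]
Op 3: note_on(82): all voices busy, STEAL voice 0 (pitch 70, oldest) -> assign | voices=[82 61]
Op 4: note_off(82): free voice 0 | voices=[- 61]
Op 5: note_off(61): free voice 1 | voices=[- -]
Op 6: note_on(77): voice 0 is free -> assigned | voices=[77 -]
Op 7: note_on(78): voice 1 is free -> assigned | voices=[77 78]
Op 8: note_on(72): all voices busy, STEAL voice 0 (pitch 77, oldest) -> assign | voices=[72 78]

Answer: 2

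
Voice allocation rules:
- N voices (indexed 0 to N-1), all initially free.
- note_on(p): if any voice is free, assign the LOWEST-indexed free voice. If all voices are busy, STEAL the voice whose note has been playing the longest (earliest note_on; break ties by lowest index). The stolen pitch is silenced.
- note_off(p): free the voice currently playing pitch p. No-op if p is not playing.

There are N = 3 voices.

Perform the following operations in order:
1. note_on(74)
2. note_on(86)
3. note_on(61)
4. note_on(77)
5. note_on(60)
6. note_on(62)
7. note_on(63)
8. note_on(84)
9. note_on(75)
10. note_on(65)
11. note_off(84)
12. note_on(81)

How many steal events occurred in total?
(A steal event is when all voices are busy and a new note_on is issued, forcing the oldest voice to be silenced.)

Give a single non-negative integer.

Answer: 7

Derivation:
Op 1: note_on(74): voice 0 is free -> assigned | voices=[74 - -]
Op 2: note_on(86): voice 1 is free -> assigned | voices=[74 86 -]
Op 3: note_on(61): voice 2 is free -> assigned | voices=[74 86 61]
Op 4: note_on(77): all voices busy, STEAL voice 0 (pitch 74, oldest) -> assign | voices=[77 86 61]
Op 5: note_on(60): all voices busy, STEAL voice 1 (pitch 86, oldest) -> assign | voices=[77 60 61]
Op 6: note_on(62): all voices busy, STEAL voice 2 (pitch 61, oldest) -> assign | voices=[77 60 62]
Op 7: note_on(63): all voices busy, STEAL voice 0 (pitch 77, oldest) -> assign | voices=[63 60 62]
Op 8: note_on(84): all voices busy, STEAL voice 1 (pitch 60, oldest) -> assign | voices=[63 84 62]
Op 9: note_on(75): all voices busy, STEAL voice 2 (pitch 62, oldest) -> assign | voices=[63 84 75]
Op 10: note_on(65): all voices busy, STEAL voice 0 (pitch 63, oldest) -> assign | voices=[65 84 75]
Op 11: note_off(84): free voice 1 | voices=[65 - 75]
Op 12: note_on(81): voice 1 is free -> assigned | voices=[65 81 75]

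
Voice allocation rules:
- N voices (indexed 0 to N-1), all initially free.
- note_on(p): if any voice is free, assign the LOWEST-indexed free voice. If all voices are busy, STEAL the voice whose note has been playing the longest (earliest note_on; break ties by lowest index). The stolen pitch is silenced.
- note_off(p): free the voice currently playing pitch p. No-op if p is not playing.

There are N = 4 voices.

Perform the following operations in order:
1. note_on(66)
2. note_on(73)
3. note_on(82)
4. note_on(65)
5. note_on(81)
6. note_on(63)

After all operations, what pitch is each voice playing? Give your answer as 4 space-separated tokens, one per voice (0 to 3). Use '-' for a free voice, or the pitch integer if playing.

Answer: 81 63 82 65

Derivation:
Op 1: note_on(66): voice 0 is free -> assigned | voices=[66 - - -]
Op 2: note_on(73): voice 1 is free -> assigned | voices=[66 73 - -]
Op 3: note_on(82): voice 2 is free -> assigned | voices=[66 73 82 -]
Op 4: note_on(65): voice 3 is free -> assigned | voices=[66 73 82 65]
Op 5: note_on(81): all voices busy, STEAL voice 0 (pitch 66, oldest) -> assign | voices=[81 73 82 65]
Op 6: note_on(63): all voices busy, STEAL voice 1 (pitch 73, oldest) -> assign | voices=[81 63 82 65]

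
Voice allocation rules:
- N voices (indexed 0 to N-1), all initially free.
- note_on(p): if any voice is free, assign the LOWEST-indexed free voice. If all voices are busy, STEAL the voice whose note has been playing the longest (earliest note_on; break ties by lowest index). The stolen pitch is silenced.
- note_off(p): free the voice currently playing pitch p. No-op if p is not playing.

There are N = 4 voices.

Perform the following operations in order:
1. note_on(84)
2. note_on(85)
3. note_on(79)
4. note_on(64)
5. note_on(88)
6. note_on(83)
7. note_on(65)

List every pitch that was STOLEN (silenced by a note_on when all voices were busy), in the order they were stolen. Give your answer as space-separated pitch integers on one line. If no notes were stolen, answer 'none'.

Answer: 84 85 79

Derivation:
Op 1: note_on(84): voice 0 is free -> assigned | voices=[84 - - -]
Op 2: note_on(85): voice 1 is free -> assigned | voices=[84 85 - -]
Op 3: note_on(79): voice 2 is free -> assigned | voices=[84 85 79 -]
Op 4: note_on(64): voice 3 is free -> assigned | voices=[84 85 79 64]
Op 5: note_on(88): all voices busy, STEAL voice 0 (pitch 84, oldest) -> assign | voices=[88 85 79 64]
Op 6: note_on(83): all voices busy, STEAL voice 1 (pitch 85, oldest) -> assign | voices=[88 83 79 64]
Op 7: note_on(65): all voices busy, STEAL voice 2 (pitch 79, oldest) -> assign | voices=[88 83 65 64]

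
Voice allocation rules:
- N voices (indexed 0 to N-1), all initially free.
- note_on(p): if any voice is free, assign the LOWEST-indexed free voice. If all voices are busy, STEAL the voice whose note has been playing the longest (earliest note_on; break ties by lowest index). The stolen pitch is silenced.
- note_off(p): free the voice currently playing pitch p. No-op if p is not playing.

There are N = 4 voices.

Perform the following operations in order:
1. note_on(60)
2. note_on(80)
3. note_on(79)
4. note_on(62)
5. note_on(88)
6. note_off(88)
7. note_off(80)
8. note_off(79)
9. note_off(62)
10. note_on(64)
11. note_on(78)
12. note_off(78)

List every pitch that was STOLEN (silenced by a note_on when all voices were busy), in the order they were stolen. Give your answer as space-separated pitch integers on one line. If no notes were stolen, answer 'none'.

Op 1: note_on(60): voice 0 is free -> assigned | voices=[60 - - -]
Op 2: note_on(80): voice 1 is free -> assigned | voices=[60 80 - -]
Op 3: note_on(79): voice 2 is free -> assigned | voices=[60 80 79 -]
Op 4: note_on(62): voice 3 is free -> assigned | voices=[60 80 79 62]
Op 5: note_on(88): all voices busy, STEAL voice 0 (pitch 60, oldest) -> assign | voices=[88 80 79 62]
Op 6: note_off(88): free voice 0 | voices=[- 80 79 62]
Op 7: note_off(80): free voice 1 | voices=[- - 79 62]
Op 8: note_off(79): free voice 2 | voices=[- - - 62]
Op 9: note_off(62): free voice 3 | voices=[- - - -]
Op 10: note_on(64): voice 0 is free -> assigned | voices=[64 - - -]
Op 11: note_on(78): voice 1 is free -> assigned | voices=[64 78 - -]
Op 12: note_off(78): free voice 1 | voices=[64 - - -]

Answer: 60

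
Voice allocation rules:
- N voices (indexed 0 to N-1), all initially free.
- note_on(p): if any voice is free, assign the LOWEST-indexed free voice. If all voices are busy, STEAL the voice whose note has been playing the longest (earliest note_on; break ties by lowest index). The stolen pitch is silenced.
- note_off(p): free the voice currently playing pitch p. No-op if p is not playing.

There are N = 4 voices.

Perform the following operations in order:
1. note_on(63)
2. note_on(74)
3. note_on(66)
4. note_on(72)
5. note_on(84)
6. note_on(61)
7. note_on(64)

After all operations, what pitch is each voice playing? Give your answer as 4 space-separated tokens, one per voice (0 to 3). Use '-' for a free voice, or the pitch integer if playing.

Op 1: note_on(63): voice 0 is free -> assigned | voices=[63 - - -]
Op 2: note_on(74): voice 1 is free -> assigned | voices=[63 74 - -]
Op 3: note_on(66): voice 2 is free -> assigned | voices=[63 74 66 -]
Op 4: note_on(72): voice 3 is free -> assigned | voices=[63 74 66 72]
Op 5: note_on(84): all voices busy, STEAL voice 0 (pitch 63, oldest) -> assign | voices=[84 74 66 72]
Op 6: note_on(61): all voices busy, STEAL voice 1 (pitch 74, oldest) -> assign | voices=[84 61 66 72]
Op 7: note_on(64): all voices busy, STEAL voice 2 (pitch 66, oldest) -> assign | voices=[84 61 64 72]

Answer: 84 61 64 72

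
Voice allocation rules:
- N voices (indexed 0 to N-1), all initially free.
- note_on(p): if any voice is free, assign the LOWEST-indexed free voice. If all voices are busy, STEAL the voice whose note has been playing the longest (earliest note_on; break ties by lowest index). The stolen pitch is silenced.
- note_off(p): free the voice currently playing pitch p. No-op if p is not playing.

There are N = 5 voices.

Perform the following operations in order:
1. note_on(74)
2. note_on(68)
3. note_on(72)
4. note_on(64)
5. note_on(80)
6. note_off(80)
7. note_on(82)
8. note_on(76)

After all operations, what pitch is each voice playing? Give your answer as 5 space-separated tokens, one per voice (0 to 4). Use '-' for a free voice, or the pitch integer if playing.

Answer: 76 68 72 64 82

Derivation:
Op 1: note_on(74): voice 0 is free -> assigned | voices=[74 - - - -]
Op 2: note_on(68): voice 1 is free -> assigned | voices=[74 68 - - -]
Op 3: note_on(72): voice 2 is free -> assigned | voices=[74 68 72 - -]
Op 4: note_on(64): voice 3 is free -> assigned | voices=[74 68 72 64 -]
Op 5: note_on(80): voice 4 is free -> assigned | voices=[74 68 72 64 80]
Op 6: note_off(80): free voice 4 | voices=[74 68 72 64 -]
Op 7: note_on(82): voice 4 is free -> assigned | voices=[74 68 72 64 82]
Op 8: note_on(76): all voices busy, STEAL voice 0 (pitch 74, oldest) -> assign | voices=[76 68 72 64 82]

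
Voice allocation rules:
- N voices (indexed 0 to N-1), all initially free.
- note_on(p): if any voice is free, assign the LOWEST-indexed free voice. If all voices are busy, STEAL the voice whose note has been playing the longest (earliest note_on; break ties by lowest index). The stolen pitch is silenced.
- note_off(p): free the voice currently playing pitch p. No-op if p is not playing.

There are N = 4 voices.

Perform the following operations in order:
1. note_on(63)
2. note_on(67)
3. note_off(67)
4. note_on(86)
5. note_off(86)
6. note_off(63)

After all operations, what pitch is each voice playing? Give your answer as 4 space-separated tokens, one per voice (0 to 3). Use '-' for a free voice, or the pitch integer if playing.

Answer: - - - -

Derivation:
Op 1: note_on(63): voice 0 is free -> assigned | voices=[63 - - -]
Op 2: note_on(67): voice 1 is free -> assigned | voices=[63 67 - -]
Op 3: note_off(67): free voice 1 | voices=[63 - - -]
Op 4: note_on(86): voice 1 is free -> assigned | voices=[63 86 - -]
Op 5: note_off(86): free voice 1 | voices=[63 - - -]
Op 6: note_off(63): free voice 0 | voices=[- - - -]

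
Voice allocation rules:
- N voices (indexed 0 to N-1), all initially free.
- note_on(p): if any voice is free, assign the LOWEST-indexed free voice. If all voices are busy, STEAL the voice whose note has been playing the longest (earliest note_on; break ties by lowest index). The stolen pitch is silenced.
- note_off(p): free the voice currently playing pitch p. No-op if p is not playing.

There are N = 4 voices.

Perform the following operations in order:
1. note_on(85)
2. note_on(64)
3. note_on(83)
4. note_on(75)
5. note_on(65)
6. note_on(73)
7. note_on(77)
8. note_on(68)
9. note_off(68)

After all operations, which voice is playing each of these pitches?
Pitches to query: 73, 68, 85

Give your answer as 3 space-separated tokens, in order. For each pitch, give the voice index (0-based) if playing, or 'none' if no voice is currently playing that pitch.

Op 1: note_on(85): voice 0 is free -> assigned | voices=[85 - - -]
Op 2: note_on(64): voice 1 is free -> assigned | voices=[85 64 - -]
Op 3: note_on(83): voice 2 is free -> assigned | voices=[85 64 83 -]
Op 4: note_on(75): voice 3 is free -> assigned | voices=[85 64 83 75]
Op 5: note_on(65): all voices busy, STEAL voice 0 (pitch 85, oldest) -> assign | voices=[65 64 83 75]
Op 6: note_on(73): all voices busy, STEAL voice 1 (pitch 64, oldest) -> assign | voices=[65 73 83 75]
Op 7: note_on(77): all voices busy, STEAL voice 2 (pitch 83, oldest) -> assign | voices=[65 73 77 75]
Op 8: note_on(68): all voices busy, STEAL voice 3 (pitch 75, oldest) -> assign | voices=[65 73 77 68]
Op 9: note_off(68): free voice 3 | voices=[65 73 77 -]

Answer: 1 none none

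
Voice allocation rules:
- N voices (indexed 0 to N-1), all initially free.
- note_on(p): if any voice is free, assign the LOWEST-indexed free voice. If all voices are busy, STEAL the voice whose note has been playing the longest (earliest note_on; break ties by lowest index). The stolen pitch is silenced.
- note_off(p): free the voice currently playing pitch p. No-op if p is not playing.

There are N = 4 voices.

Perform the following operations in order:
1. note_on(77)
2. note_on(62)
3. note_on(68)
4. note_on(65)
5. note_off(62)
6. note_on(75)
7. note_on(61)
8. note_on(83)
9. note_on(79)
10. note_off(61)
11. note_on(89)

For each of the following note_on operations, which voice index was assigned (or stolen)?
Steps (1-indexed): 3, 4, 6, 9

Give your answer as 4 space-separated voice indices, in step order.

Answer: 2 3 1 3

Derivation:
Op 1: note_on(77): voice 0 is free -> assigned | voices=[77 - - -]
Op 2: note_on(62): voice 1 is free -> assigned | voices=[77 62 - -]
Op 3: note_on(68): voice 2 is free -> assigned | voices=[77 62 68 -]
Op 4: note_on(65): voice 3 is free -> assigned | voices=[77 62 68 65]
Op 5: note_off(62): free voice 1 | voices=[77 - 68 65]
Op 6: note_on(75): voice 1 is free -> assigned | voices=[77 75 68 65]
Op 7: note_on(61): all voices busy, STEAL voice 0 (pitch 77, oldest) -> assign | voices=[61 75 68 65]
Op 8: note_on(83): all voices busy, STEAL voice 2 (pitch 68, oldest) -> assign | voices=[61 75 83 65]
Op 9: note_on(79): all voices busy, STEAL voice 3 (pitch 65, oldest) -> assign | voices=[61 75 83 79]
Op 10: note_off(61): free voice 0 | voices=[- 75 83 79]
Op 11: note_on(89): voice 0 is free -> assigned | voices=[89 75 83 79]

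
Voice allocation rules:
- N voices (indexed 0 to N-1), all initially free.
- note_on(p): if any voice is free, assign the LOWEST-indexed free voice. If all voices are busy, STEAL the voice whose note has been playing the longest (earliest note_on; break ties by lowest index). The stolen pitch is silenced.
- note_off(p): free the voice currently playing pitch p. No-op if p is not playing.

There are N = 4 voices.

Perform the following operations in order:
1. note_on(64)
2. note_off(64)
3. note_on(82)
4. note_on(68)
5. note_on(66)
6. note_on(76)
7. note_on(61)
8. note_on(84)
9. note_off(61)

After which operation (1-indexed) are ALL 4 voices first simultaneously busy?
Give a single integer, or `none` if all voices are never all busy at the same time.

Answer: 6

Derivation:
Op 1: note_on(64): voice 0 is free -> assigned | voices=[64 - - -]
Op 2: note_off(64): free voice 0 | voices=[- - - -]
Op 3: note_on(82): voice 0 is free -> assigned | voices=[82 - - -]
Op 4: note_on(68): voice 1 is free -> assigned | voices=[82 68 - -]
Op 5: note_on(66): voice 2 is free -> assigned | voices=[82 68 66 -]
Op 6: note_on(76): voice 3 is free -> assigned | voices=[82 68 66 76]
Op 7: note_on(61): all voices busy, STEAL voice 0 (pitch 82, oldest) -> assign | voices=[61 68 66 76]
Op 8: note_on(84): all voices busy, STEAL voice 1 (pitch 68, oldest) -> assign | voices=[61 84 66 76]
Op 9: note_off(61): free voice 0 | voices=[- 84 66 76]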